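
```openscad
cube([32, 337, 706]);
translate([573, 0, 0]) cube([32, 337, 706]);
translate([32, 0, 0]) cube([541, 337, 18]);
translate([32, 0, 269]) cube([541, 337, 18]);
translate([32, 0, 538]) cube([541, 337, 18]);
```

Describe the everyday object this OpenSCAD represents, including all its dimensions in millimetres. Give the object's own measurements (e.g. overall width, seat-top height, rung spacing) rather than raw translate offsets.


An open bookshelf. Two side panels, each 32 mm thick, 337 mm deep and 706 mm tall, stand 605 mm apart (outside-to-outside). Between them sit 3 shelves, each 18 mm thick and 337 mm deep, spanning the full gap between the sides. The bottom shelf rests on the floor (its underside at z = 0) and the clear gap between one shelf's top and the next shelf's underside is 251 mm.


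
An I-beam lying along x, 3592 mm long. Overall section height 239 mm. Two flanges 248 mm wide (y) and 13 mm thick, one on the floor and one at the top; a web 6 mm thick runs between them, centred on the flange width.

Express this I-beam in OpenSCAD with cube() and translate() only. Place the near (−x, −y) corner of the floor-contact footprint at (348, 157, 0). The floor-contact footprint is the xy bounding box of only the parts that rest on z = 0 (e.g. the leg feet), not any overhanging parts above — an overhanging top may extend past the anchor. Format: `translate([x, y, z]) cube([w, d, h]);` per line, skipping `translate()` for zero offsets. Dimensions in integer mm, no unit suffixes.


translate([348, 157, 0]) cube([3592, 248, 13]);
translate([348, 278, 13]) cube([3592, 6, 213]);
translate([348, 157, 226]) cube([3592, 248, 13]);


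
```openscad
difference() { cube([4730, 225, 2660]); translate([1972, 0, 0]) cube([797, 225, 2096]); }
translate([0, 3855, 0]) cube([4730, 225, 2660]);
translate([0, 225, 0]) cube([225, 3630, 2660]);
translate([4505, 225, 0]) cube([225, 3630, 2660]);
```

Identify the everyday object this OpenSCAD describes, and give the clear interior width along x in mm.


A single room. The interior width is 4280 mm.

Four walls enclosing a rectangle with a door in the front wall — a room. Outside width 4730 minus two 225 mm walls gives 4280 mm.


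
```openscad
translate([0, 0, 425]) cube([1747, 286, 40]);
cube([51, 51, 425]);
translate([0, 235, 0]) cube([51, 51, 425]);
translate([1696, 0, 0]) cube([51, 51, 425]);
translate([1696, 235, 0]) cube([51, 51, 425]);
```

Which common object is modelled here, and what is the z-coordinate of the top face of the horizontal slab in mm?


A bench. The seat-top height is 465 mm.

A long slab on four corner posts — a bench. The slab sits at z = 425 with thickness 40, so the top is 425 + 40 = 465 mm.


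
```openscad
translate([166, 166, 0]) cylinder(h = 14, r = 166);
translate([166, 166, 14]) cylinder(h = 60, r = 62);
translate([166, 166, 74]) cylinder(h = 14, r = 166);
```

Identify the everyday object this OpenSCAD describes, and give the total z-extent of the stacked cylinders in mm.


A spool. The overall height is 88 mm.

Three coaxial cylinders, large–small–large — a spool. Two 14 mm flanges and a 60 mm core give 14 + 60 + 14 = 88 mm.


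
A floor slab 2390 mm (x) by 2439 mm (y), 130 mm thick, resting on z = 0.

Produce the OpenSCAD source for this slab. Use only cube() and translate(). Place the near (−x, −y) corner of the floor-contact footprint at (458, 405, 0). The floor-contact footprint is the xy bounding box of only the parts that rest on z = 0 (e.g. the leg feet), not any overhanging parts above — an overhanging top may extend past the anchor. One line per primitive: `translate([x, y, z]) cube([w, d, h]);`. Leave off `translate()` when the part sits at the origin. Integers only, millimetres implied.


translate([458, 405, 0]) cube([2390, 2439, 130]);


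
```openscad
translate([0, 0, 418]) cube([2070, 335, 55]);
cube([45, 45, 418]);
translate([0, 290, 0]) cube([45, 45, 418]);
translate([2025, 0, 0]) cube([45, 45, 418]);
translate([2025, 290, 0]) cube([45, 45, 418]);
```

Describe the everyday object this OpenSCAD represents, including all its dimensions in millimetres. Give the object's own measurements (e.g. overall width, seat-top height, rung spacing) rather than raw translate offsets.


A long wooden bench with a 2070 mm (x) × 335 mm (y) seat, 55 mm thick, its top surface 473 mm above the floor. Four 45 mm square legs at the seat corners, flush with the edges, run from z = 0 to the seat underside.


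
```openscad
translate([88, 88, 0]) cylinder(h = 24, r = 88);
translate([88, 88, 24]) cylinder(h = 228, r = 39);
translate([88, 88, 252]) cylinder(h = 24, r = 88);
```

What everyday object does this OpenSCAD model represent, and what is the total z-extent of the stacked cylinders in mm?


A spool. The overall height is 276 mm.

Three coaxial cylinders, large–small–large — a spool. Two 24 mm flanges and a 228 mm core give 24 + 228 + 24 = 276 mm.


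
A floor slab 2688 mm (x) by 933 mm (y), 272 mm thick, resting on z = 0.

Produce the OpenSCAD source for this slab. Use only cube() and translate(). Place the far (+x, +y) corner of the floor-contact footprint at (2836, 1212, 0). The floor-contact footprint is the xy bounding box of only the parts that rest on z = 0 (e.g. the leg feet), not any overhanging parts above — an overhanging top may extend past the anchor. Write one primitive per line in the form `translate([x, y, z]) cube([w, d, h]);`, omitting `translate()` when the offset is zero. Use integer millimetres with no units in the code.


translate([148, 279, 0]) cube([2688, 933, 272]);


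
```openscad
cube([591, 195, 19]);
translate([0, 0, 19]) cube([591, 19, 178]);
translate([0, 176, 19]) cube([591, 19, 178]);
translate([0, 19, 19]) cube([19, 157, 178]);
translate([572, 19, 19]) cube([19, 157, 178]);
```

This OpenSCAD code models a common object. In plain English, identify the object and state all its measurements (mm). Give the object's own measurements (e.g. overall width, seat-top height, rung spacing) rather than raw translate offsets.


An open-topped rectangular box: outside dimensions 591×195×197 mm, with a uniform wall and base thickness of 19 mm. The base is a full 591×195 slab on the floor; four walls sit on top of the base. The front and back walls (the −y and +y sides) span the full width; the two side walls fit between them.


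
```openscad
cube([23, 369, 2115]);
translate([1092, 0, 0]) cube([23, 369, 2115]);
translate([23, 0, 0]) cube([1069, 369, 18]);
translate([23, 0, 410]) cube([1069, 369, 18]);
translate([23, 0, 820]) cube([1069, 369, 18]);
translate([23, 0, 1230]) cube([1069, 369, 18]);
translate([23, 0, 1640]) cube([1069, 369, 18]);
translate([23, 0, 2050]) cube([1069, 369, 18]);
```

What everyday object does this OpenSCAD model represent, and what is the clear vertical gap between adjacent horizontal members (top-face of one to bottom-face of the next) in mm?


A bookshelf. The clear shelf gap is 392 mm.

Two tall side panels with 6 horizontal boards between them — a bookshelf. The first two shelf undersides are at z = 0 and z = 410; with shelf thickness 18, the clear gap is 410 − 0 − 18 = 392 mm.


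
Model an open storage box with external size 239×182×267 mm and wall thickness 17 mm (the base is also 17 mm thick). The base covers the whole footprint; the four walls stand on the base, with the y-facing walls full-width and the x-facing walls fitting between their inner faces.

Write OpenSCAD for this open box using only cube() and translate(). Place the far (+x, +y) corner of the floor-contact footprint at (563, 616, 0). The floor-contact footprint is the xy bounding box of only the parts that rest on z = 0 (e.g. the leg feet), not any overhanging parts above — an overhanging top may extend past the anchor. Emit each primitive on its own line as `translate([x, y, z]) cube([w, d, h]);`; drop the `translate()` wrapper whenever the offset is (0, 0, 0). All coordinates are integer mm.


translate([324, 434, 0]) cube([239, 182, 17]);
translate([324, 434, 17]) cube([239, 17, 250]);
translate([324, 599, 17]) cube([239, 17, 250]);
translate([324, 451, 17]) cube([17, 148, 250]);
translate([546, 451, 17]) cube([17, 148, 250]);


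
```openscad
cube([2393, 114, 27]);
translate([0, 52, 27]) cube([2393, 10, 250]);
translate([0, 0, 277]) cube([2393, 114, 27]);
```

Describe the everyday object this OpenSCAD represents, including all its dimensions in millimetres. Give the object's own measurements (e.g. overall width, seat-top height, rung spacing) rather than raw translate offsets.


An I-beam lying along x, 2393 mm long. Overall section height 304 mm. Two flanges 114 mm wide (y) and 27 mm thick, one on the floor and one at the top; a web 10 mm thick runs between them, centred on the flange width.


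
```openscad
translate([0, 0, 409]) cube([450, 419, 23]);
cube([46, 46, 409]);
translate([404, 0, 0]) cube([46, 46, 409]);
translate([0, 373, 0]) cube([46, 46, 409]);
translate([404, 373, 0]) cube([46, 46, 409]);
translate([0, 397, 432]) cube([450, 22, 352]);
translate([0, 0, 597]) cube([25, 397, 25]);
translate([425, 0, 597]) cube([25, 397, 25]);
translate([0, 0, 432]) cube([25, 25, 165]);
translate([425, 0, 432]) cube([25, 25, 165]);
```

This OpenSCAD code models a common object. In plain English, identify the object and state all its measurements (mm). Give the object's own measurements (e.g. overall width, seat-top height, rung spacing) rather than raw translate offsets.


A chair. The seat is a 450×419×23 mm slab with its top at z = 432 mm, on four 46×46 mm corner legs (flush with the seat edges, standing on z = 0). A flat backrest 22 mm thick, 352 mm tall, spans the full seat width and rises from the seat top along its +y edge, rear face flush with the rear of the seat. Two armrests of 25×25 mm section run along each side from the seat's front edge to the front of the backrest, top faces 190 mm above the seat top and outer faces flush with the seat's x-edges; a 25×25 mm post under the front of each armrest stands on the seat at the front corner.


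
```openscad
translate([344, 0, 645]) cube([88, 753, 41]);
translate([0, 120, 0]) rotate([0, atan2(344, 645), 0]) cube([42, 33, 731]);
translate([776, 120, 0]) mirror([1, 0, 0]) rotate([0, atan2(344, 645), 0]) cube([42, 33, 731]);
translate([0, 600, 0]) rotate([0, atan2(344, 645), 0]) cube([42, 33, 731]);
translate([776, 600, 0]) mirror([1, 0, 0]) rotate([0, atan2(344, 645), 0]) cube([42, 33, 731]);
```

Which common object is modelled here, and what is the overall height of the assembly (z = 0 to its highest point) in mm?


A sawhorse. The overall height is 686 mm.

A beam across two mirrored pairs of raked legs — a sawhorse. The beam's underside is at z = 645 (matching the legs' vertical rise in atan2(344, 645)) and the beam is 41 mm tall, so its top is at 645 + 41 = 686 mm. The raked legs top out at the beam's underside, so that is the highest point.


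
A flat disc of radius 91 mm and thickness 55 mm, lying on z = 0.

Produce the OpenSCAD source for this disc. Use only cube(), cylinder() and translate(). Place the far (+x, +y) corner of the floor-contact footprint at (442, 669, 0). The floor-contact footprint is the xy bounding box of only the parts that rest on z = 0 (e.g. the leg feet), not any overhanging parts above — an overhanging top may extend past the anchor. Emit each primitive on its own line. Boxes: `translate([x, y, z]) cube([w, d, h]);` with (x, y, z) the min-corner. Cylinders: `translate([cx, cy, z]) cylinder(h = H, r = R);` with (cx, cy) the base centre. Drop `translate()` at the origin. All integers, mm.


translate([351, 578, 0]) cylinder(h = 55, r = 91);


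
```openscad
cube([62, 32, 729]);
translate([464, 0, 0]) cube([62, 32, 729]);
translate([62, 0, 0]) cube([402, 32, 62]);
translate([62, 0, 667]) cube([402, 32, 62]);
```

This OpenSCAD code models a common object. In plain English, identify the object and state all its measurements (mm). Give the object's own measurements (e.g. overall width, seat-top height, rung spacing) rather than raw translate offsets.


A rectangular picture frame lying in the x–z plane (depth along y). The opening is 402 mm wide (x) by 605 mm tall (z), surrounded by a border 62 mm wide on all four sides. The frame is 32 mm deep and is made of two full-height vertical stiles with two horizontal rails fitted between them.


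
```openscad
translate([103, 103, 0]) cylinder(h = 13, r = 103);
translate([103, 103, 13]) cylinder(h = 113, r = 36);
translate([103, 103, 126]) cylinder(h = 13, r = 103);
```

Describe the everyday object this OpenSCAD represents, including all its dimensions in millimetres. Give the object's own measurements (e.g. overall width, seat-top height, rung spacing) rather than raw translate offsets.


A spool: two coaxial disc flanges of radius 103 mm and thickness 13 mm, joined by a core cylinder of radius 36 mm and height 113 mm. The lower flange rests on z = 0 and the three cylinders share a vertical axis.


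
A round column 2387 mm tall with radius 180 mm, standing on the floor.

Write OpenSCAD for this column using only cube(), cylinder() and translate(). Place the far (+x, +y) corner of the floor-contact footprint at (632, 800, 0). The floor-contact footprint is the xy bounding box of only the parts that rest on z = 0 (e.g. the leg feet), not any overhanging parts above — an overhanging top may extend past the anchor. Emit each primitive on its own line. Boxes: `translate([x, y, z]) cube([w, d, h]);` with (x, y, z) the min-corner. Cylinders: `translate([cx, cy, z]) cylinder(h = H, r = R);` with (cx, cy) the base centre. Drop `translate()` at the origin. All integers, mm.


translate([452, 620, 0]) cylinder(h = 2387, r = 180);


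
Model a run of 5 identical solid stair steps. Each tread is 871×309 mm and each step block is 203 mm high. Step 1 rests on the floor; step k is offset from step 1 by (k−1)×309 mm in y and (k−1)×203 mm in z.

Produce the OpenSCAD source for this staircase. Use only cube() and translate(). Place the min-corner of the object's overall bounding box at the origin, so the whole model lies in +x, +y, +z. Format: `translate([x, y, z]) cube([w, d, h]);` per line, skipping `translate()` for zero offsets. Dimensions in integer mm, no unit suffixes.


cube([871, 309, 203]);
translate([0, 309, 203]) cube([871, 309, 203]);
translate([0, 618, 406]) cube([871, 309, 203]);
translate([0, 927, 609]) cube([871, 309, 203]);
translate([0, 1236, 812]) cube([871, 309, 203]);


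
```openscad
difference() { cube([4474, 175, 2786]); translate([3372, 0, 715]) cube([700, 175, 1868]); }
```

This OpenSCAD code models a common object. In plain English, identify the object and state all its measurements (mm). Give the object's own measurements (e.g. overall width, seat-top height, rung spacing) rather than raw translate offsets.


A wall 4474 mm long (x), 175 mm thick (y), 2786 mm tall, with a rectangular window opening cut through it. The opening is 700 mm wide and 1868 mm tall; its sill is at z = 715 mm and its near (−x) edge is 3372 mm from the wall's −x end. The opening passes through the full wall thickness.


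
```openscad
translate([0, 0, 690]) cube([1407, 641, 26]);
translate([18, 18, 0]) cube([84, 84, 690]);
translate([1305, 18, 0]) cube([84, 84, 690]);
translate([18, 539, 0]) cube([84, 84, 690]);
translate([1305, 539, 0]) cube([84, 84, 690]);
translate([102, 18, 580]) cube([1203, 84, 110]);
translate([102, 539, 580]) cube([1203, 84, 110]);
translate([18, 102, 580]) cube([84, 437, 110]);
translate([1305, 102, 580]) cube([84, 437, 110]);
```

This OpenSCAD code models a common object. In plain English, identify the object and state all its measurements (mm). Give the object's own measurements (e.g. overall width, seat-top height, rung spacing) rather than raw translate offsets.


A table: top 1407 mm (x) × 641 mm (y), 26 mm thick, upper face at z = 716 mm, on four 84×84 mm square legs, each inset 18 mm from the nearest pair of top edges from z = 0 to the bottom of the top. Four apron rails, 84 mm thick and 110 mm tall, run between adjacent legs with their top edges flush with the underside of the top and their outer faces flush with the legs' outer faces.


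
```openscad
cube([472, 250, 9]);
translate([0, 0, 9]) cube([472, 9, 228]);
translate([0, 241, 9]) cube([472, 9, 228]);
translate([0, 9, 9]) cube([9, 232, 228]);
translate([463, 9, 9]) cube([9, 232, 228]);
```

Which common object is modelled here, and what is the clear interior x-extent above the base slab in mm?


An open box. The internal width is 454 mm.

A 472×250 base slab with four walls standing on it — an open box. The base is 472 mm wide and the walls are 9 mm thick, so the internal width is 472 − 2 × 9 = 454 mm.


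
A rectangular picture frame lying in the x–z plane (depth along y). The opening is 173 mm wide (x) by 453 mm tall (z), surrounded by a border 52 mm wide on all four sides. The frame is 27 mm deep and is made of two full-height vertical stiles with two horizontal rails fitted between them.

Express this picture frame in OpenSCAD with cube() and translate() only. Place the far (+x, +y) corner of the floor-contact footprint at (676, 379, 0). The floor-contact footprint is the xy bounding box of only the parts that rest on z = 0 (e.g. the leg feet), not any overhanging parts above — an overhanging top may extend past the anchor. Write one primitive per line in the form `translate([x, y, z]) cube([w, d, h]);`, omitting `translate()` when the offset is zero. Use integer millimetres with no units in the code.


translate([399, 352, 0]) cube([52, 27, 557]);
translate([624, 352, 0]) cube([52, 27, 557]);
translate([451, 352, 0]) cube([173, 27, 52]);
translate([451, 352, 505]) cube([173, 27, 52]);


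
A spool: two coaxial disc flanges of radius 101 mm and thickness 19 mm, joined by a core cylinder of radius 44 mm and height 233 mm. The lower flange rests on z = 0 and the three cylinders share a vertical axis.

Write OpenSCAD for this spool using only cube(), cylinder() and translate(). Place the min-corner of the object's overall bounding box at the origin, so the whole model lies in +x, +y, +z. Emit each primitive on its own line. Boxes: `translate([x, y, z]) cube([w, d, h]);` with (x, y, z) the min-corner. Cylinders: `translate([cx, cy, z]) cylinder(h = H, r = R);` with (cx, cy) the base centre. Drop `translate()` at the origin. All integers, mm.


translate([101, 101, 0]) cylinder(h = 19, r = 101);
translate([101, 101, 19]) cylinder(h = 233, r = 44);
translate([101, 101, 252]) cylinder(h = 19, r = 101);


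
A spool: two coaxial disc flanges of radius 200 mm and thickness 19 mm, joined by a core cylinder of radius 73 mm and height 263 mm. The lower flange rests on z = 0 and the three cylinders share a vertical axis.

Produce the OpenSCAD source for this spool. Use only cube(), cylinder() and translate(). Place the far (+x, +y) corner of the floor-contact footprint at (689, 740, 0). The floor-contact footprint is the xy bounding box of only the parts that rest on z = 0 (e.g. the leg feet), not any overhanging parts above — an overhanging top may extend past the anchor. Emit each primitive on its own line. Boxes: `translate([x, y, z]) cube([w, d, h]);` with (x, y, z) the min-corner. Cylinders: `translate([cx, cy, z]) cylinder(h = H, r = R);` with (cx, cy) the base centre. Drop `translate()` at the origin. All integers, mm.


translate([489, 540, 0]) cylinder(h = 19, r = 200);
translate([489, 540, 19]) cylinder(h = 263, r = 73);
translate([489, 540, 282]) cylinder(h = 19, r = 200);


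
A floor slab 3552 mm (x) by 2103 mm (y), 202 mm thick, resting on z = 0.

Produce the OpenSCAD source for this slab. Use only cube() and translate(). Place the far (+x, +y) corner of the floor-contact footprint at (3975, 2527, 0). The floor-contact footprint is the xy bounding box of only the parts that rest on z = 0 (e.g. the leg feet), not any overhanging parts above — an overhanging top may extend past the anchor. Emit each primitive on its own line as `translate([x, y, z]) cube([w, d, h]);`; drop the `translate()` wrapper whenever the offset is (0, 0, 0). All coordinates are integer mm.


translate([423, 424, 0]) cube([3552, 2103, 202]);


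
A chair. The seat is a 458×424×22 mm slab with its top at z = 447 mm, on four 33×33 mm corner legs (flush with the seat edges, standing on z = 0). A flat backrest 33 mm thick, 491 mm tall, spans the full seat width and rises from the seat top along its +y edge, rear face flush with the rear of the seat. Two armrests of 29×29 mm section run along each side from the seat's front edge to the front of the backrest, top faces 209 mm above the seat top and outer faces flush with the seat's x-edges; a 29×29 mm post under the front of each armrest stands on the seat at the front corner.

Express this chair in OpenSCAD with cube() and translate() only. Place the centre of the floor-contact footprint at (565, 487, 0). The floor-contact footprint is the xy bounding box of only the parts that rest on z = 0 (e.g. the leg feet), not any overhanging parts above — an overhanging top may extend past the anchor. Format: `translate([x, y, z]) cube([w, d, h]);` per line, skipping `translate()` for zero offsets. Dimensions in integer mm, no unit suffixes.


translate([336, 275, 425]) cube([458, 424, 22]);
translate([336, 275, 0]) cube([33, 33, 425]);
translate([761, 275, 0]) cube([33, 33, 425]);
translate([336, 666, 0]) cube([33, 33, 425]);
translate([761, 666, 0]) cube([33, 33, 425]);
translate([336, 666, 447]) cube([458, 33, 491]);
translate([336, 275, 627]) cube([29, 391, 29]);
translate([765, 275, 627]) cube([29, 391, 29]);
translate([336, 275, 447]) cube([29, 29, 180]);
translate([765, 275, 447]) cube([29, 29, 180]);


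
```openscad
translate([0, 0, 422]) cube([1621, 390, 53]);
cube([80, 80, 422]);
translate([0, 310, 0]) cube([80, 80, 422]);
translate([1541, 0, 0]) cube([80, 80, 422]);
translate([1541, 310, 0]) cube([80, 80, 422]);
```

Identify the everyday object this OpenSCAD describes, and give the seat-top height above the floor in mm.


A bench. The seat-top height is 475 mm.

A long slab on four corner posts — a bench. The slab sits at z = 422 with thickness 53, so the top is 422 + 53 = 475 mm.


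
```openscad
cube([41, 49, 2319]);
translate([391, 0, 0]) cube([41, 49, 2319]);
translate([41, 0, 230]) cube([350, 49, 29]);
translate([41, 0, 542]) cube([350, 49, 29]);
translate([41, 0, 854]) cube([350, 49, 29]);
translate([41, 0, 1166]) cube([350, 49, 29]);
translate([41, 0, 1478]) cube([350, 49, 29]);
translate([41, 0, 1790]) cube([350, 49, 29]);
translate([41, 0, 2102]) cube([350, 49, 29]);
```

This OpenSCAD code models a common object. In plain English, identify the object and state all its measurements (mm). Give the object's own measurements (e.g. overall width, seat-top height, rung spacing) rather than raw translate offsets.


A straight ladder. Two 41×49 mm vertical rails, 2319 mm tall, stand 432 mm apart (outside-to-outside) with their front faces coplanar on the −y side. 7 rungs, each 49 mm deep and 29 mm tall, span between the inner faces of the rails, front faces flush with the rails. The lowest rung's underside is at z = 230 mm and rungs are spaced 312 mm apart (underside to underside).


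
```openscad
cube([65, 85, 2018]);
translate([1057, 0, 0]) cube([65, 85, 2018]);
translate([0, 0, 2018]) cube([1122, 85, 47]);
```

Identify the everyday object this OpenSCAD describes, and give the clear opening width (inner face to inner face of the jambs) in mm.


A door frame. The clear opening width is 992 mm.

Two 2018 mm tall posts with a header on top — a door frame. The left jamb is 65 mm wide at x = 0; the right jamb starts at x = 1057. The clear opening is 1057 − 65 = 992 mm.


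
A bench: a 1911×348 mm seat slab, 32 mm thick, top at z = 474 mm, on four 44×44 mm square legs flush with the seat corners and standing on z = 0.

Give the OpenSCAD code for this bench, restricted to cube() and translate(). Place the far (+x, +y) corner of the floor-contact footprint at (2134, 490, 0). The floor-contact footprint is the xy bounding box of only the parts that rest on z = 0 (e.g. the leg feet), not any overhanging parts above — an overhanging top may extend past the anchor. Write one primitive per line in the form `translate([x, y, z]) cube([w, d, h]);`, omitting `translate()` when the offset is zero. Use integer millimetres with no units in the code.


translate([223, 142, 442]) cube([1911, 348, 32]);
translate([223, 142, 0]) cube([44, 44, 442]);
translate([223, 446, 0]) cube([44, 44, 442]);
translate([2090, 142, 0]) cube([44, 44, 442]);
translate([2090, 446, 0]) cube([44, 44, 442]);


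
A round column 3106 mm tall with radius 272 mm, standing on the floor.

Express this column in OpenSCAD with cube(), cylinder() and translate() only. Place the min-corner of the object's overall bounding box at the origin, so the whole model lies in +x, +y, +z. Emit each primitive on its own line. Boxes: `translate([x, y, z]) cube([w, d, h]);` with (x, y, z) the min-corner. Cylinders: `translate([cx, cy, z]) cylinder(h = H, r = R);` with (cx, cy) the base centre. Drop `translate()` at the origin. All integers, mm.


translate([272, 272, 0]) cylinder(h = 3106, r = 272);


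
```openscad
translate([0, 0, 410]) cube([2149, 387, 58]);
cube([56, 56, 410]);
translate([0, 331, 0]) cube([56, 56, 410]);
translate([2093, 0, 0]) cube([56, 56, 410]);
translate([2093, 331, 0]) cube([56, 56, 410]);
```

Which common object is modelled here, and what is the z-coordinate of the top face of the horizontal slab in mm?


A bench. The seat-top height is 468 mm.

A long slab on four corner posts — a bench. The slab sits at z = 410 with thickness 58, so the top is 410 + 58 = 468 mm.


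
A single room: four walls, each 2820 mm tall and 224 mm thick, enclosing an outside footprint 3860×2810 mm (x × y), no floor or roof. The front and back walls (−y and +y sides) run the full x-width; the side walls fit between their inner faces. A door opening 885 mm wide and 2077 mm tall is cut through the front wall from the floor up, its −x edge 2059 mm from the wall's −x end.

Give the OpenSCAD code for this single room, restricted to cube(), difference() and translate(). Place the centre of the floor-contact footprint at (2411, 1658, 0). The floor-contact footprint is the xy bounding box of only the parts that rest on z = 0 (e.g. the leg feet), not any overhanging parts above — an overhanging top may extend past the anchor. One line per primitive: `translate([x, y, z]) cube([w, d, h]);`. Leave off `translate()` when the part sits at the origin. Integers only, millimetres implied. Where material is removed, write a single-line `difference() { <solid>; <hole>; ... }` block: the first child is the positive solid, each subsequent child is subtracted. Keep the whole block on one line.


difference() { translate([481, 253, 0]) cube([3860, 224, 2820]); translate([2540, 253, 0]) cube([885, 224, 2077]); }
translate([481, 2839, 0]) cube([3860, 224, 2820]);
translate([481, 477, 0]) cube([224, 2362, 2820]);
translate([4117, 477, 0]) cube([224, 2362, 2820]);


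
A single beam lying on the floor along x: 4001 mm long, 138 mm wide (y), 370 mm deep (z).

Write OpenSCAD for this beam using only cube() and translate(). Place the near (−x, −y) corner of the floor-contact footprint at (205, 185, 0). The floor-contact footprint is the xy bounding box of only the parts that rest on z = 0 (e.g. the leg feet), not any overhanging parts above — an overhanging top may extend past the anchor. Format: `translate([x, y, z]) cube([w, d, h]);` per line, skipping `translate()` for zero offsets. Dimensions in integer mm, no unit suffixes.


translate([205, 185, 0]) cube([4001, 138, 370]);


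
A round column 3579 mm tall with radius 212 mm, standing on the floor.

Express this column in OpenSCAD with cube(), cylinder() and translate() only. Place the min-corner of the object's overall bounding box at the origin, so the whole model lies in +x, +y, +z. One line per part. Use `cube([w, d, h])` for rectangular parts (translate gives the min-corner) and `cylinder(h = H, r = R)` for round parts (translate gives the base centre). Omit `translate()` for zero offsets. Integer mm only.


translate([212, 212, 0]) cylinder(h = 3579, r = 212);


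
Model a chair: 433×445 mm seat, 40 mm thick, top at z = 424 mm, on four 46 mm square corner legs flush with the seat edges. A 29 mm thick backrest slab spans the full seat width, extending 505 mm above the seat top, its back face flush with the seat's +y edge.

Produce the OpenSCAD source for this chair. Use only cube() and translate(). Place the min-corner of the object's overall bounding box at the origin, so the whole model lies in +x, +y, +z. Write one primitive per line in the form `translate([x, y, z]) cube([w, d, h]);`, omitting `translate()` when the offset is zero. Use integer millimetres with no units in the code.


// leg_h = 424 - 40 = 384
translate([0, 0, 384]) cube([433, 445, 40]);
cube([46, 46, 384]);
translate([387, 0, 0]) cube([46, 46, 384]);
translate([0, 399, 0]) cube([46, 46, 384]);
translate([387, 399, 0]) cube([46, 46, 384]);
translate([0, 416, 424]) cube([433, 29, 505]);


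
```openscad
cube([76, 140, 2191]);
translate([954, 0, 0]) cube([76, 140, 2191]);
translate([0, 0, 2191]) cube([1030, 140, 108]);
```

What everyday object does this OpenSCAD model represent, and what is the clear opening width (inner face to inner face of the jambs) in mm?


A door frame. The clear opening width is 878 mm.

Two 2191 mm tall posts with a header on top — a door frame. The left jamb is 76 mm wide at x = 0; the right jamb starts at x = 954. The clear opening is 954 − 76 = 878 mm.


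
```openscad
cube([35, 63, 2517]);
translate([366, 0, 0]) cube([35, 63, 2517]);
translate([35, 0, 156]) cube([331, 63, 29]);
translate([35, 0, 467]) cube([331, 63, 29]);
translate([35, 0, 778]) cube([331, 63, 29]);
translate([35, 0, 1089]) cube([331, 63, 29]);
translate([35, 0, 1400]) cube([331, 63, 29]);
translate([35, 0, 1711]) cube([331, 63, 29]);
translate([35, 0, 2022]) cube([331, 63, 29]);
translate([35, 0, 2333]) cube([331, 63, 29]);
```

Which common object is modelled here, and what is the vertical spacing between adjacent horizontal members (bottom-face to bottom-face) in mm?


A ladder. The rung spacing is 311 mm.

Two tall 35×63 posts with 8 short bars between them — a ladder. Adjacent rungs sit at z = 156 and z = 467, so the spacing is 467 − 156 = 311 mm.


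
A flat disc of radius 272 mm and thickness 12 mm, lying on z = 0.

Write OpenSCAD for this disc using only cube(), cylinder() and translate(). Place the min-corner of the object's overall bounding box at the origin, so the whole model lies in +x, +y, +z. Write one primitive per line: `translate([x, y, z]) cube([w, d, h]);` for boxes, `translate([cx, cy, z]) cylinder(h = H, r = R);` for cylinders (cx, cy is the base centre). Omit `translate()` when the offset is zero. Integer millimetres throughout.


translate([272, 272, 0]) cylinder(h = 12, r = 272);


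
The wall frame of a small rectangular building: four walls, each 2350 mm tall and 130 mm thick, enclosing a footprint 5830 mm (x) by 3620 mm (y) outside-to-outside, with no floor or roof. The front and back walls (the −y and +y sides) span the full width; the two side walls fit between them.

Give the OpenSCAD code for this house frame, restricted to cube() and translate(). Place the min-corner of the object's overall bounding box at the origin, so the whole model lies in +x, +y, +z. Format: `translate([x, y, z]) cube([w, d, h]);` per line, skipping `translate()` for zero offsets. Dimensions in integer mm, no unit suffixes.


cube([5830, 130, 2350]);
translate([0, 3490, 0]) cube([5830, 130, 2350]);
translate([0, 130, 0]) cube([130, 3360, 2350]);
translate([5700, 130, 0]) cube([130, 3360, 2350]);


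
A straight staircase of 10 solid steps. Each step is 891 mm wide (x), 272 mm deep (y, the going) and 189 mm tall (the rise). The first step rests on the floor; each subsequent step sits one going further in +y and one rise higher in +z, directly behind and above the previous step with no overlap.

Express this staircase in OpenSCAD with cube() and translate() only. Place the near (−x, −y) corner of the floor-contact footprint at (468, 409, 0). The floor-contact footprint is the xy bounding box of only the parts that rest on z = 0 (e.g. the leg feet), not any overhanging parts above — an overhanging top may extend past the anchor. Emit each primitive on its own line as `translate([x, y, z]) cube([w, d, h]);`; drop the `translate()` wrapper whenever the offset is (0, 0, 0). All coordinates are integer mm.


translate([468, 409, 0]) cube([891, 272, 189]);
translate([468, 681, 189]) cube([891, 272, 189]);
translate([468, 953, 378]) cube([891, 272, 189]);
translate([468, 1225, 567]) cube([891, 272, 189]);
translate([468, 1497, 756]) cube([891, 272, 189]);
translate([468, 1769, 945]) cube([891, 272, 189]);
translate([468, 2041, 1134]) cube([891, 272, 189]);
translate([468, 2313, 1323]) cube([891, 272, 189]);
translate([468, 2585, 1512]) cube([891, 272, 189]);
translate([468, 2857, 1701]) cube([891, 272, 189]);


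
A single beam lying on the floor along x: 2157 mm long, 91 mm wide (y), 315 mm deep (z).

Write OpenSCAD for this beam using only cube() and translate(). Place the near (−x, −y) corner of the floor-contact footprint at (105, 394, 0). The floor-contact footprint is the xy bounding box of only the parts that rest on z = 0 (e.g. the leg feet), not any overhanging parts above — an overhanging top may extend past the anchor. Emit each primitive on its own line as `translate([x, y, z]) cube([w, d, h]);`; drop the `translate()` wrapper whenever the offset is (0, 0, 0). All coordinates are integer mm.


translate([105, 394, 0]) cube([2157, 91, 315]);


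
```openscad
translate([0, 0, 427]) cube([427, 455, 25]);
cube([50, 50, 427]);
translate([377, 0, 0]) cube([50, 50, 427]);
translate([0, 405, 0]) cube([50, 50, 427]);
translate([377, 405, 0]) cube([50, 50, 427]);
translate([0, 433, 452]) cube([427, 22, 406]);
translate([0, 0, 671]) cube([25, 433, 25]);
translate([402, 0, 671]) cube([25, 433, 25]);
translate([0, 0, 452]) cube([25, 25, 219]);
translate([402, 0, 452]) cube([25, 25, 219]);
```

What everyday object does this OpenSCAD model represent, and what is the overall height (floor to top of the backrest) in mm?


A chair. The overall height is 858 mm.

A slab on four corner posts with a tall panel at the back — a chair. The seat slab sits at z = 427 with thickness 25, and the 406 mm backrest starts at the seat top, so the overall height is 427 + 25 + 406 = 858 mm.


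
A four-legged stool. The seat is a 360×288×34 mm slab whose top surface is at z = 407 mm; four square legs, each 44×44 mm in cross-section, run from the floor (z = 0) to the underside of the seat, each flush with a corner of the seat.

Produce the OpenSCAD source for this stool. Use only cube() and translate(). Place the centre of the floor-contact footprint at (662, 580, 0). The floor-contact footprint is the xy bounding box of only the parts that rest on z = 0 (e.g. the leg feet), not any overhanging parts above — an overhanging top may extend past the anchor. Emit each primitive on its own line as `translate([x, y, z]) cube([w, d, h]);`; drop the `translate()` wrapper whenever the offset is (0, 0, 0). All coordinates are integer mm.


// leg_h = 407 - 34 = 373
translate([482, 436, 373]) cube([360, 288, 34]);
translate([482, 436, 0]) cube([44, 44, 373]);
translate([798, 436, 0]) cube([44, 44, 373]);
translate([482, 680, 0]) cube([44, 44, 373]);
translate([798, 680, 0]) cube([44, 44, 373]);


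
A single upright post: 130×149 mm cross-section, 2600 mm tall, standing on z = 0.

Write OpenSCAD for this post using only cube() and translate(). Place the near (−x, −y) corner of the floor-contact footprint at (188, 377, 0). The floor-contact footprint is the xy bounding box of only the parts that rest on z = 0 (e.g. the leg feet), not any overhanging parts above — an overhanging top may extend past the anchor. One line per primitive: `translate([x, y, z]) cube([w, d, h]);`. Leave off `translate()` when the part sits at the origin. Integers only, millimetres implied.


translate([188, 377, 0]) cube([130, 149, 2600]);


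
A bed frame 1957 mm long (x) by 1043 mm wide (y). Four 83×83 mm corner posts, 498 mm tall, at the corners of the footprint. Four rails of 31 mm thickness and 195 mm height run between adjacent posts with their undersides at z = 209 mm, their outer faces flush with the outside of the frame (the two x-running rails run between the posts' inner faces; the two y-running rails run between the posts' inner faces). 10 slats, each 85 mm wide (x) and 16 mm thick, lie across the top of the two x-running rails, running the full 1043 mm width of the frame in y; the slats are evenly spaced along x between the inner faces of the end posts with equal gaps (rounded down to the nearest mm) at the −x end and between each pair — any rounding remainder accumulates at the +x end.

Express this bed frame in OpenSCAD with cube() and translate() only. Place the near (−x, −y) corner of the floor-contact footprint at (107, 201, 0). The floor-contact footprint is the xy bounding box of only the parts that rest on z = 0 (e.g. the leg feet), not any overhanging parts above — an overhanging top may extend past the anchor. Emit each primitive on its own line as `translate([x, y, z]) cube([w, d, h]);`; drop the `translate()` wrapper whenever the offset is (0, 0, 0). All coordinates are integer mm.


translate([107, 201, 0]) cube([83, 83, 498]);
translate([107, 1161, 0]) cube([83, 83, 498]);
translate([1981, 201, 0]) cube([83, 83, 498]);
translate([1981, 1161, 0]) cube([83, 83, 498]);
translate([190, 201, 209]) cube([1791, 31, 195]);
translate([190, 1213, 209]) cube([1791, 31, 195]);
translate([107, 284, 209]) cube([31, 877, 195]);
translate([2033, 284, 209]) cube([31, 877, 195]);
translate([275, 201, 404]) cube([85, 1043, 16]);
translate([445, 201, 404]) cube([85, 1043, 16]);
translate([615, 201, 404]) cube([85, 1043, 16]);
translate([785, 201, 404]) cube([85, 1043, 16]);
translate([955, 201, 404]) cube([85, 1043, 16]);
translate([1125, 201, 404]) cube([85, 1043, 16]);
translate([1295, 201, 404]) cube([85, 1043, 16]);
translate([1465, 201, 404]) cube([85, 1043, 16]);
translate([1635, 201, 404]) cube([85, 1043, 16]);
translate([1805, 201, 404]) cube([85, 1043, 16]);


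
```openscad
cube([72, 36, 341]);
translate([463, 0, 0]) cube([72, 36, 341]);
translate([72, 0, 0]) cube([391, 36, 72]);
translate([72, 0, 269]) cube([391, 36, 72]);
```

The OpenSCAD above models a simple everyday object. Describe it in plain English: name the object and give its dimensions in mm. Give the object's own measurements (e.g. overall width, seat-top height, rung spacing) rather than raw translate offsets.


A rectangular picture frame lying in the x–z plane (depth along y). The opening is 391 mm wide (x) by 197 mm tall (z), surrounded by a border 72 mm wide on all four sides. The frame is 36 mm deep and is made of two full-height vertical stiles with two horizontal rails fitted between them.


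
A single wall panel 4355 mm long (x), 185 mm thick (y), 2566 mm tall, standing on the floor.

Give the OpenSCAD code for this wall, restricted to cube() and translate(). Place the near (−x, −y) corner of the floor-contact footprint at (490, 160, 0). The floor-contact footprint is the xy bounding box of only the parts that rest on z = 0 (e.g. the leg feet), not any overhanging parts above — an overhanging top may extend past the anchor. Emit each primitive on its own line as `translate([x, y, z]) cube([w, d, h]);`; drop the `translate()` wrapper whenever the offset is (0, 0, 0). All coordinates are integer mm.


translate([490, 160, 0]) cube([4355, 185, 2566]);


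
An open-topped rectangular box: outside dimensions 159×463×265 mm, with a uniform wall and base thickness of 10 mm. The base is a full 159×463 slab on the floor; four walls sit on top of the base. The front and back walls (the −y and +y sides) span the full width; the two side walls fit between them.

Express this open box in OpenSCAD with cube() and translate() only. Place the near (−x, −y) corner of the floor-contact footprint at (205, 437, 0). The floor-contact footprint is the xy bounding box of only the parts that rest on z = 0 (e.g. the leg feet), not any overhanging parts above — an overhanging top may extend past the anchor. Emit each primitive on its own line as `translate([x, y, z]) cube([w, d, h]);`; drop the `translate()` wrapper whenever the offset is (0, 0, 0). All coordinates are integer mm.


translate([205, 437, 0]) cube([159, 463, 10]);
translate([205, 437, 10]) cube([159, 10, 255]);
translate([205, 890, 10]) cube([159, 10, 255]);
translate([205, 447, 10]) cube([10, 443, 255]);
translate([354, 447, 10]) cube([10, 443, 255]);
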